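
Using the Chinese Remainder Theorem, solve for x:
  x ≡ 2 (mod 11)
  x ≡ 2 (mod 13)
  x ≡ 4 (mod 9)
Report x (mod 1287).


Moduli 11, 13, 9 are pairwise coprime; by CRT there is a unique solution modulo M = 11 · 13 · 9 = 1287.
Solve pairwise, accumulating the modulus:
  Start with x ≡ 2 (mod 11).
  Combine with x ≡ 2 (mod 13): since gcd(11, 13) = 1, we get a unique residue mod 143.
    Write x = 2 + 11·t and substitute into x ≡ 2 (mod 13): 11·t ≡ 2 − 2 = 0 (mod 13).
    The inverse of 11 mod 13 is 6 (since 11·6 = 66 = 5·13 + 1), so t ≡ 6·0 = 0 ≡ 0 (mod 13).
    Then x = 2 + 11·0 = 2, valid modulo lcm(11, 13) = 143: x ≡ 2 (mod 143).
  Combine with x ≡ 4 (mod 9): since gcd(143, 9) = 1, we get a unique residue mod 1287.
    Write x = 2 + 143·t and substitute into x ≡ 4 (mod 9): 143·t ≡ 4 − 2 = 2 (mod 9).
    Reduce coefficients mod 9: 8·t ≡ 2 (mod 9).
    The inverse of 8 mod 9 is 8 (since 8·8 = 64 = 7·9 + 1), so t ≡ 8·2 = 16 ≡ 7 (mod 9).
    Then x = 2 + 143·7 = 1003, valid modulo lcm(143, 9) = 1287: x ≡ 1003 (mod 1287).
Verify: 1003 mod 11 = 2 ✓, 1003 mod 13 = 2 ✓, 1003 mod 9 = 4 ✓.

x ≡ 1003 (mod 1287).


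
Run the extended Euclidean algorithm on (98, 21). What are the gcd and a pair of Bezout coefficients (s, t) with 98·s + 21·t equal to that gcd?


Euclidean algorithm on (98, 21) — divide until remainder is 0:
  98 = 4 · 21 + 14
  21 = 1 · 14 + 7
  14 = 2 · 7 + 0
gcd(98, 21) = 7.
Track Bezout coefficients alongside the remainders: start with r₀ = 98 = a·1 + b·0 (s = 1, t = 0) and r₁ = 21 = a·0 + b·1 (s = 0, t = 1); each new remainder r_{k+1} = r_{k-1} − q_k·r_k inherits s_{k+1} = s_{k-1} − q_k·s_k, t_{k+1} = t_{k-1} − q_k·t_k, so r_k = a·s_k + b·t_k at every step:
  q = 4: r = 14, s = 1 − 4·0 = 1, t = 0 − 4·1 = -4  (check: 98·1 + 21·(-4) = 14)
  q = 1: r = 7, s = 0 − 1·1 = -1, t = 1 − 1·(-4) = 5  (check: 98·(-1) + 21·5 = 7)
The row with r = 7 (the gcd) gives the Bezout coefficients s = -1, t = 5.
Result: 98 · (-1) + 21 · (5) = 7.

gcd(98, 21) = 7; s = -1, t = 5 (check: 98·(-1) + 21·5 = 7).


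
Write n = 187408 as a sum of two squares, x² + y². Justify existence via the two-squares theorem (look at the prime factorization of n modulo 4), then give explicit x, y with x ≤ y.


Step 1: Factor n = 187408 = 2^4 · 13 · 17 · 53.
Step 2: Check the mod-4 condition on each prime factor: 2 = 2 (special); 13 ≡ 1 (mod 4), exponent 1; 17 ≡ 1 (mod 4), exponent 1; 53 ≡ 1 (mod 4), exponent 1.
All primes ≡ 3 (mod 4) appear to even exponent (or don't appear), so by the two-squares theorem n IS expressible as a sum of two squares.
Step 3: Build a representation. Group n = k² · m with k = 4 and m = 13 · 17 · 53 = 11713 (a product of primes ≡ 1 (mod 4)); a representation of m scales to one of n via (k·x)² + (k·y)² = k²(x² + y²). Each prime p ≡ 1 (mod 4) is itself a sum of two squares; find a² by testing p − a² for a perfect square:
  13: 13 − 1² = 12, 13 − 2² = 9 = 3² ⇒ 13 = 2² + 3².
  17: 17 − 1² = 16 = 4² ⇒ 17 = 1² + 4².
  53: 53 − 1² = 52, 53 − 2² = 49 = 7² ⇒ 53 = 2² + 7².
  Combine using the Brahmagupta–Fibonacci identity (a² + b²)(c² + d²) = (ac − bd)² + (ad + bc)² = (ac + bd)² + (ad − bc)²:
  13 · 17 = 221: from (2² + 3²)(1² + 4²), take (2·1 − 3·4, 2·4 + 3·1) = (2 − 12, 8 + 3) = (-10, 11); dropping signs (only squares matter) gives (10, 11); check 10² + 11² = 100 + 121 = 221 ✓.
  221 · 53 = 11713: from (10² + 11²)(2² + 7²), take (10·2 − 11·7, 10·7 + 11·2) = (20 − 77, 70 + 22) = (-57, 92); dropping signs (only squares matter) gives (57, 92); check 57² + 92² = 3249 + 8464 = 11713 ✓.
  Scale by k = 4: (4·57, 4·92) = (228, 368).
Step 4: Order so x ≤ y and verify: 228² + 368² = 51984 + 135424 = 187408 = n. ✓

n = 187408 = 228² + 368² (one valid representation with x ≤ y).


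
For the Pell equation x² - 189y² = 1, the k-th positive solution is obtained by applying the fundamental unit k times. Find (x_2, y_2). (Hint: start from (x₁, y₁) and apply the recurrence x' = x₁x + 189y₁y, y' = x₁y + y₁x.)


Step 1: Find the fundamental solution (x₁, y₁) of x² - 189y² = 1.
  Expand √189 as a continued fraction. a₀ = ⌊√189⌋ = 13; iterate m_{k+1} = d_k·a_k − m_k, d_{k+1} = (189 − m_{k+1}²)/d_k, a_{k+1} = ⌊(a₀ + m_{k+1})/d_{k+1}⌋ (starting m₀ = 0, d₀ = 1), with convergents p_k = a_k·p_{k-1} + p_{k-2}, q_k = a_k·q_{k-1} + q_{k-2} (p₋₁ = 1, q₋₁ = 0):
  k = 0: a₀ = 13; p₀/q₀ = 13/1; p₀² − 189·q₀² = 169 − 189 = -20.
  k = 1: m = 13, d = 20, a = ⌊(13 + 13)/20⌋ = 1; p/q = (1·13 + 1)/(1·1 + 0) = 14/1; p² − 189·q² = 196 − 189 = 7.
  k = 2: m = 7, d = 7, a = ⌊(13 + 7)/7⌋ = 2; p/q = (2·14 + 13)/(2·1 + 1) = 41/3; p² − 189·q² = 1681 − 1701 = -20.
  k = 3: m = 7, d = 20, a = ⌊(13 + 7)/20⌋ = 1; p/q = (1·41 + 14)/(1·3 + 1) = 55/4; p² − 189·q² = 3025 − 3024 = 1.
  The first convergent with p² − 189·q² = 1 gives the fundamental solution (x₁, y₁) = (55, 4).
Step 2: Apply the recurrence (x_{n+1}, y_{n+1}) = (x₁x_n + 189y₁y_n, x₁y_n + y₁x_n) repeatedly.
  From (x_1, y_1) = (55, 4): x_2 = 55·55 + 189·4·4 = 6049; y_2 = 55·4 + 4·55 = 440.
Step 3: Verify x_2² - 189·y_2² = 36590401 - 36590400 = 1 (should be 1). ✓

(x_1, y_1) = (55, 4); (x_2, y_2) = (6049, 440).


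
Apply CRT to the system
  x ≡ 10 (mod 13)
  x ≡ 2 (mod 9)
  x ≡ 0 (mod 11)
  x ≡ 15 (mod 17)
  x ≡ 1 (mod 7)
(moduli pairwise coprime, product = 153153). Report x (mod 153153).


Product of moduli M = 13 · 9 · 11 · 17 · 7 = 153153.
Merge one congruence at a time:
  Start: x ≡ 10 (mod 13).
  Combine with x ≡ 2 (mod 9); new modulus lcm = 117.
    Write x = 10 + 13·t and substitute into x ≡ 2 (mod 9): 13·t ≡ 2 − 10 = -8 (mod 9).
    Reduce coefficients mod 9: 4·t ≡ 1 (mod 9).
    The inverse of 4 mod 9 is 7 (since 4·7 = 28 = 3·9 + 1), so t ≡ 7·1 = 7 ≡ 7 (mod 9).
    Then x = 10 + 13·7 = 101, valid modulo lcm(13, 9) = 117: x ≡ 101 (mod 117).
  Combine with x ≡ 0 (mod 11); new modulus lcm = 1287.
    Write x = 101 + 117·t and substitute into x ≡ 0 (mod 11): 117·t ≡ 0 − 101 = -101 (mod 11).
    Reduce coefficients mod 11: 7·t ≡ 9 (mod 11).
    The inverse of 7 mod 11 is 8 (since 7·8 = 56 = 5·11 + 1), so t ≡ 8·9 = 72 ≡ 6 (mod 11).
    Then x = 101 + 117·6 = 803, valid modulo lcm(117, 11) = 1287: x ≡ 803 (mod 1287).
  Combine with x ≡ 15 (mod 17); new modulus lcm = 21879.
    Write x = 803 + 1287·t and substitute into x ≡ 15 (mod 17): 1287·t ≡ 15 − 803 = -788 (mod 17).
    Reduce coefficients mod 17: 12·t ≡ 11 (mod 17).
    The inverse of 12 mod 17 is 10 (since 12·10 = 120 = 7·17 + 1), so t ≡ 10·11 = 110 ≡ 8 (mod 17).
    Then x = 803 + 1287·8 = 11099, valid modulo lcm(1287, 17) = 21879: x ≡ 11099 (mod 21879).
  Combine with x ≡ 1 (mod 7); new modulus lcm = 153153.
    Write x = 11099 + 21879·t and substitute into x ≡ 1 (mod 7): 21879·t ≡ 1 − 11099 = -11098 (mod 7).
    Reduce coefficients mod 7: 4·t ≡ 4 (mod 7).
    The inverse of 4 mod 7 is 2 (since 4·2 = 8 = 1·7 + 1), so t ≡ 2·4 = 8 ≡ 1 (mod 7).
    Then x = 11099 + 21879·1 = 32978, valid modulo lcm(21879, 7) = 153153: x ≡ 32978 (mod 153153).
Verify against each original: 32978 mod 13 = 10, 32978 mod 9 = 2, 32978 mod 11 = 0, 32978 mod 17 = 15, 32978 mod 7 = 1.

x ≡ 32978 (mod 153153).


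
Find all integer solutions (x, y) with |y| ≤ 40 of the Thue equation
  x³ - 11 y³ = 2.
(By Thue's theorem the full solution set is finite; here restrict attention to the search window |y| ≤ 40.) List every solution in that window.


The equation is x³ - 11y³ = 2. For fixed y, x³ = 11·y³ + 2, so a solution requires the RHS to be a perfect cube.
Strategy: iterate y from -40 to 40, compute RHS = 11·y³ + 2, and check whether it is a (positive or negative) perfect cube.
Check small values of y:
  y = 0: RHS = 2 is not a perfect cube.
  y = 1: RHS = 13 is not a perfect cube.
  y = -1: RHS = -9 is not a perfect cube.
  y = 2: RHS = 90 is not a perfect cube.
  y = -2: RHS = -86 is not a perfect cube.
  y = 3: RHS = 299 is not a perfect cube.
  y = -3: RHS = -295 is not a perfect cube.
Continuing the search up to |y| = 40 finds no solutions either.
No (x, y) in the scanned range satisfies the equation.

No integer solutions with |y| ≤ 40.


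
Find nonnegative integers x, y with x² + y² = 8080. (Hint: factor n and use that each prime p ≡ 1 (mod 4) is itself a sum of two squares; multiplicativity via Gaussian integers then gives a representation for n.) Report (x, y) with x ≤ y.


Step 1: Factor n = 8080 = 2^4 · 5 · 101.
Step 2: Check the mod-4 condition on each prime factor: 2 = 2 (special); 5 ≡ 1 (mod 4), exponent 1; 101 ≡ 1 (mod 4), exponent 1.
All primes ≡ 3 (mod 4) appear to even exponent (or don't appear), so by the two-squares theorem n IS expressible as a sum of two squares.
Step 3: Build a representation. Group n = k² · m with k = 4 and m = 5 · 101 = 505 (a product of primes ≡ 1 (mod 4)); a representation of m scales to one of n via (k·x)² + (k·y)² = k²(x² + y²). Each prime p ≡ 1 (mod 4) is itself a sum of two squares; find a² by testing p − a² for a perfect square:
  5: 5 − 1² = 4 = 2² ⇒ 5 = 1² + 2².
  101: 101 − 1² = 100 = 10² ⇒ 101 = 1² + 10².
  Combine using the Brahmagupta–Fibonacci identity (a² + b²)(c² + d²) = (ac − bd)² + (ad + bc)² = (ac + bd)² + (ad − bc)²:
  5 · 101 = 505: from (1² + 2²)(1² + 10²), take (1·1 − 2·10, 1·10 + 2·1) = (1 − 20, 10 + 2) = (-19, 12); dropping signs (only squares matter) gives (19, 12); check 19² + 12² = 361 + 144 = 505 ✓.
  Scale by k = 4: (4·19, 4·12) = (76, 48).
Step 4: Order so x ≤ y and verify: 48² + 76² = 2304 + 5776 = 8080 = n. ✓

n = 8080 = 48² + 76² (one valid representation with x ≤ y).


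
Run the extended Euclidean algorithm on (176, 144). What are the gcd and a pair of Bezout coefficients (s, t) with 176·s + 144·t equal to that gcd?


Euclidean algorithm on (176, 144) — divide until remainder is 0:
  176 = 1 · 144 + 32
  144 = 4 · 32 + 16
  32 = 2 · 16 + 0
gcd(176, 144) = 16.
Track Bezout coefficients alongside the remainders: start with r₀ = 176 = a·1 + b·0 (s = 1, t = 0) and r₁ = 144 = a·0 + b·1 (s = 0, t = 1); each new remainder r_{k+1} = r_{k-1} − q_k·r_k inherits s_{k+1} = s_{k-1} − q_k·s_k, t_{k+1} = t_{k-1} − q_k·t_k, so r_k = a·s_k + b·t_k at every step:
  q = 1: r = 32, s = 1 − 1·0 = 1, t = 0 − 1·1 = -1  (check: 176·1 + 144·(-1) = 32)
  q = 4: r = 16, s = 0 − 4·1 = -4, t = 1 − 4·(-1) = 5  (check: 176·(-4) + 144·5 = 16)
The row with r = 16 (the gcd) gives the Bezout coefficients s = -4, t = 5.
Result: 176 · (-4) + 144 · (5) = 16.

gcd(176, 144) = 16; s = -4, t = 5 (check: 176·(-4) + 144·5 = 16).


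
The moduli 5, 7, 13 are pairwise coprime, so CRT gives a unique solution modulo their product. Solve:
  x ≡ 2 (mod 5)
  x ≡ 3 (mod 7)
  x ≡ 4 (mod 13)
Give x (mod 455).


Moduli 5, 7, 13 are pairwise coprime; by CRT there is a unique solution modulo M = 5 · 7 · 13 = 455.
Solve pairwise, accumulating the modulus:
  Start with x ≡ 2 (mod 5).
  Combine with x ≡ 3 (mod 7): since gcd(5, 7) = 1, we get a unique residue mod 35.
    Write x = 2 + 5·t and substitute into x ≡ 3 (mod 7): 5·t ≡ 3 − 2 = 1 (mod 7).
    The inverse of 5 mod 7 is 3 (since 5·3 = 15 = 2·7 + 1), so t ≡ 3·1 = 3 ≡ 3 (mod 7).
    Then x = 2 + 5·3 = 17, valid modulo lcm(5, 7) = 35: x ≡ 17 (mod 35).
  Combine with x ≡ 4 (mod 13): since gcd(35, 13) = 1, we get a unique residue mod 455.
    Write x = 17 + 35·t and substitute into x ≡ 4 (mod 13): 35·t ≡ 4 − 17 = -13 (mod 13).
    Reduce coefficients mod 13: 9·t ≡ 0 (mod 13).
    The inverse of 9 mod 13 is 3 (since 9·3 = 27 = 2·13 + 1), so t ≡ 3·0 = 0 ≡ 0 (mod 13).
    Then x = 17 + 35·0 = 17, valid modulo lcm(35, 13) = 455: x ≡ 17 (mod 455).
Verify: 17 mod 5 = 2 ✓, 17 mod 7 = 3 ✓, 17 mod 13 = 4 ✓.

x ≡ 17 (mod 455).


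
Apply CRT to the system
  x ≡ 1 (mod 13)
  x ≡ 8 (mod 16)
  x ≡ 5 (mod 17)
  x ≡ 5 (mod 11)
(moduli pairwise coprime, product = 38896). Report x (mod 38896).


Product of moduli M = 13 · 16 · 17 · 11 = 38896.
Merge one congruence at a time:
  Start: x ≡ 1 (mod 13).
  Combine with x ≡ 8 (mod 16); new modulus lcm = 208.
    Write x = 1 + 13·t and substitute into x ≡ 8 (mod 16): 13·t ≡ 8 − 1 = 7 (mod 16).
    The inverse of 13 mod 16 is 5 (since 13·5 = 65 = 4·16 + 1), so t ≡ 5·7 = 35 ≡ 3 (mod 16).
    Then x = 1 + 13·3 = 40, valid modulo lcm(13, 16) = 208: x ≡ 40 (mod 208).
  Combine with x ≡ 5 (mod 17); new modulus lcm = 3536.
    Write x = 40 + 208·t and substitute into x ≡ 5 (mod 17): 208·t ≡ 5 − 40 = -35 (mod 17).
    Reduce coefficients mod 17: 4·t ≡ 16 (mod 17).
    The inverse of 4 mod 17 is 13 (since 4·13 = 52 = 3·17 + 1), so t ≡ 13·16 = 208 ≡ 4 (mod 17).
    Then x = 40 + 208·4 = 872, valid modulo lcm(208, 17) = 3536: x ≡ 872 (mod 3536).
  Combine with x ≡ 5 (mod 11); new modulus lcm = 38896.
    Write x = 872 + 3536·t and substitute into x ≡ 5 (mod 11): 3536·t ≡ 5 − 872 = -867 (mod 11).
    Reduce coefficients mod 11: 5·t ≡ 2 (mod 11).
    The inverse of 5 mod 11 is 9 (since 5·9 = 45 = 4·11 + 1), so t ≡ 9·2 = 18 ≡ 7 (mod 11).
    Then x = 872 + 3536·7 = 25624, valid modulo lcm(3536, 11) = 38896: x ≡ 25624 (mod 38896).
Verify against each original: 25624 mod 13 = 1, 25624 mod 16 = 8, 25624 mod 17 = 5, 25624 mod 11 = 5.

x ≡ 25624 (mod 38896).


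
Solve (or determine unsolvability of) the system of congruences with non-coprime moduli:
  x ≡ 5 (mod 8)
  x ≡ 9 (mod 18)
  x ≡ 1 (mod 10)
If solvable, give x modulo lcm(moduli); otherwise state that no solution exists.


Moduli 8, 18, 10 are not pairwise coprime, so CRT works modulo lcm(m_i) when all pairwise compatibility conditions hold.
Pairwise compatibility: gcd(m_i, m_j) must divide a_i - a_j for every pair.
Merge one congruence at a time:
  Start: x ≡ 5 (mod 8).
  Combine with x ≡ 9 (mod 18): gcd(8, 18) = 2; 9 - 5 = 4, which IS divisible by 2, so compatible.
    Write x = 5 + 8·t and substitute into x ≡ 9 (mod 18): 8·t ≡ 9 − 5 = 4 (mod 18).
    Divide the congruence (and modulus) by g = 2: 4·t ≡ 2 (mod 9).
    The inverse of 4 mod 9 is 7 (since 4·7 = 28 = 3·9 + 1), so t ≡ 7·2 = 14 ≡ 5 (mod 9).
    Then x = 5 + 8·5 = 45, valid modulo lcm(8, 18) = 72: x ≡ 45 (mod 72).
  Combine with x ≡ 1 (mod 10): gcd(72, 10) = 2; 1 - 45 = -44, which IS divisible by 2, so compatible.
    Write x = 45 + 72·t and substitute into x ≡ 1 (mod 10): 72·t ≡ 1 − 45 = -44 (mod 10).
    Divide the congruence (and modulus) by g = 2: 36·t ≡ -22 (mod 5).
    Reduce coefficients mod 5: 1·t ≡ 3 (mod 5).
    So t ≡ 3 (mod 5).
    Then x = 45 + 72·3 = 261, valid modulo lcm(72, 10) = 360: x ≡ 261 (mod 360).
Verify: 261 mod 8 = 5, 261 mod 18 = 9, 261 mod 10 = 1.

x ≡ 261 (mod 360).


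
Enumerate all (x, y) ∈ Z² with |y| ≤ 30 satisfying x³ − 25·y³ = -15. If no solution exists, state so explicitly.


The equation is x³ - 25y³ = -15. For fixed y, x³ = 25·y³ − 15, so a solution requires the RHS to be a perfect cube.
Strategy: iterate y from -30 to 30, compute RHS = 25·y³ − 15, and check whether it is a (positive or negative) perfect cube.
Check small values of y:
  y = 0: RHS = -15 is not a perfect cube.
  y = 1: RHS = 10 is not a perfect cube.
  y = -1: RHS = -40 is not a perfect cube.
  y = 2: RHS = 185 is not a perfect cube.
  y = -2: RHS = -215 is not a perfect cube.
  y = 3: RHS = 660 is not a perfect cube.
  y = -3: RHS = -690 is not a perfect cube.
Continuing the search up to |y| = 30 finds no solutions either.
No (x, y) in the scanned range satisfies the equation.

No integer solutions with |y| ≤ 30.


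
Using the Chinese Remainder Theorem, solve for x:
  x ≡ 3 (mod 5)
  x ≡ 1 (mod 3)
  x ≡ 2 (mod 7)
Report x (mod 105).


Moduli 5, 3, 7 are pairwise coprime; by CRT there is a unique solution modulo M = 5 · 3 · 7 = 105.
Solve pairwise, accumulating the modulus:
  Start with x ≡ 3 (mod 5).
  Combine with x ≡ 1 (mod 3): since gcd(5, 3) = 1, we get a unique residue mod 15.
    Write x = 3 + 5·t and substitute into x ≡ 1 (mod 3): 5·t ≡ 1 − 3 = -2 (mod 3).
    Reduce coefficients mod 3: 2·t ≡ 1 (mod 3).
    The inverse of 2 mod 3 is 2 (since 2·2 = 4 = 1·3 + 1), so t ≡ 2·1 = 2 ≡ 2 (mod 3).
    Then x = 3 + 5·2 = 13, valid modulo lcm(5, 3) = 15: x ≡ 13 (mod 15).
  Combine with x ≡ 2 (mod 7): since gcd(15, 7) = 1, we get a unique residue mod 105.
    Write x = 13 + 15·t and substitute into x ≡ 2 (mod 7): 15·t ≡ 2 − 13 = -11 (mod 7).
    Reduce coefficients mod 7: 1·t ≡ 3 (mod 7).
    So t ≡ 3 (mod 7).
    Then x = 13 + 15·3 = 58, valid modulo lcm(15, 7) = 105: x ≡ 58 (mod 105).
Verify: 58 mod 5 = 3 ✓, 58 mod 3 = 1 ✓, 58 mod 7 = 2 ✓.

x ≡ 58 (mod 105).


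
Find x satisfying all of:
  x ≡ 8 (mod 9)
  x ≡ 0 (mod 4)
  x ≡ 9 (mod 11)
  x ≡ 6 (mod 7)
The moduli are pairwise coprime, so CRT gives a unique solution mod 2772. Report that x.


Product of moduli M = 9 · 4 · 11 · 7 = 2772.
Merge one congruence at a time:
  Start: x ≡ 8 (mod 9).
  Combine with x ≡ 0 (mod 4); new modulus lcm = 36.
    Write x = 8 + 9·t and substitute into x ≡ 0 (mod 4): 9·t ≡ 0 − 8 = -8 (mod 4).
    Reduce coefficients mod 4: 1·t ≡ 0 (mod 4).
    So t ≡ 0 (mod 4).
    Then x = 8 + 9·0 = 8, valid modulo lcm(9, 4) = 36: x ≡ 8 (mod 36).
  Combine with x ≡ 9 (mod 11); new modulus lcm = 396.
    Write x = 8 + 36·t and substitute into x ≡ 9 (mod 11): 36·t ≡ 9 − 8 = 1 (mod 11).
    Reduce coefficients mod 11: 3·t ≡ 1 (mod 11).
    The inverse of 3 mod 11 is 4 (since 3·4 = 12 = 1·11 + 1), so t ≡ 4·1 = 4 ≡ 4 (mod 11).
    Then x = 8 + 36·4 = 152, valid modulo lcm(36, 11) = 396: x ≡ 152 (mod 396).
  Combine with x ≡ 6 (mod 7); new modulus lcm = 2772.
    Write x = 152 + 396·t and substitute into x ≡ 6 (mod 7): 396·t ≡ 6 − 152 = -146 (mod 7).
    Reduce coefficients mod 7: 4·t ≡ 1 (mod 7).
    The inverse of 4 mod 7 is 2 (since 4·2 = 8 = 1·7 + 1), so t ≡ 2·1 = 2 ≡ 2 (mod 7).
    Then x = 152 + 396·2 = 944, valid modulo lcm(396, 7) = 2772: x ≡ 944 (mod 2772).
Verify against each original: 944 mod 9 = 8, 944 mod 4 = 0, 944 mod 11 = 9, 944 mod 7 = 6.

x ≡ 944 (mod 2772).


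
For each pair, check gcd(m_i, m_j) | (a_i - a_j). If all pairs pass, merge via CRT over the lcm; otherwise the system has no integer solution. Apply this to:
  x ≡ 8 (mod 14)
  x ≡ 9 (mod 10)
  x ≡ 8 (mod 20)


Moduli 14, 10, 20 are not pairwise coprime, so CRT works modulo lcm(m_i) when all pairwise compatibility conditions hold.
Pairwise compatibility: gcd(m_i, m_j) must divide a_i - a_j for every pair.
Merge one congruence at a time:
  Start: x ≡ 8 (mod 14).
  Combine with x ≡ 9 (mod 10): gcd(14, 10) = 2, and 9 - 8 = 1 is NOT divisible by 2.
    ⇒ system is inconsistent (no integer solution).

No solution (the system is inconsistent).


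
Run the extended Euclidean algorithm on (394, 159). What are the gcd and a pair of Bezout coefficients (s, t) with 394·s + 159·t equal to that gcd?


Euclidean algorithm on (394, 159) — divide until remainder is 0:
  394 = 2 · 159 + 76
  159 = 2 · 76 + 7
  76 = 10 · 7 + 6
  7 = 1 · 6 + 1
  6 = 6 · 1 + 0
gcd(394, 159) = 1.
Track Bezout coefficients alongside the remainders: start with r₀ = 394 = a·1 + b·0 (s = 1, t = 0) and r₁ = 159 = a·0 + b·1 (s = 0, t = 1); each new remainder r_{k+1} = r_{k-1} − q_k·r_k inherits s_{k+1} = s_{k-1} − q_k·s_k, t_{k+1} = t_{k-1} − q_k·t_k, so r_k = a·s_k + b·t_k at every step:
  q = 2: r = 76, s = 1 − 2·0 = 1, t = 0 − 2·1 = -2  (check: 394·1 + 159·(-2) = 76)
  q = 2: r = 7, s = 0 − 2·1 = -2, t = 1 − 2·(-2) = 5  (check: 394·(-2) + 159·5 = 7)
  q = 10: r = 6, s = 1 − 10·(-2) = 21, t = -2 − 10·5 = -52  (check: 394·21 + 159·(-52) = 6)
  q = 1: r = 1, s = -2 − 1·21 = -23, t = 5 − 1·(-52) = 57  (check: 394·(-23) + 159·57 = 1)
The row with r = 1 (the gcd) gives the Bezout coefficients s = -23, t = 57.
Result: 394 · (-23) + 159 · (57) = 1.

gcd(394, 159) = 1; s = -23, t = 57 (check: 394·(-23) + 159·57 = 1).


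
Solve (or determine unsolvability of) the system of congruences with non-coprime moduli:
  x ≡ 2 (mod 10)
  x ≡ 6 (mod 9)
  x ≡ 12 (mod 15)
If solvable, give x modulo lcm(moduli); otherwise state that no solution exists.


Moduli 10, 9, 15 are not pairwise coprime, so CRT works modulo lcm(m_i) when all pairwise compatibility conditions hold.
Pairwise compatibility: gcd(m_i, m_j) must divide a_i - a_j for every pair.
Merge one congruence at a time:
  Start: x ≡ 2 (mod 10).
  Combine with x ≡ 6 (mod 9): gcd(10, 9) = 1; 6 - 2 = 4, which IS divisible by 1, so compatible.
    Write x = 2 + 10·t and substitute into x ≡ 6 (mod 9): 10·t ≡ 6 − 2 = 4 (mod 9).
    Reduce coefficients mod 9: 1·t ≡ 4 (mod 9).
    So t ≡ 4 (mod 9).
    Then x = 2 + 10·4 = 42, valid modulo lcm(10, 9) = 90: x ≡ 42 (mod 90).
  Combine with x ≡ 12 (mod 15): gcd(90, 15) = 15; 12 - 42 = -30, which IS divisible by 15, so compatible.
    Write x = 42 + 90·t and substitute into x ≡ 12 (mod 15): 90·t ≡ 12 − 42 = -30 (mod 15).
    Divide the congruence (and modulus) by g = 15: 6·t ≡ -2 (mod 1).
    Modulo 1 every t works; take t = 0.
    Then x = 42 + 90·0 = 42, valid modulo lcm(90, 15) = 90: x ≡ 42 (mod 90).
Verify: 42 mod 10 = 2, 42 mod 9 = 6, 42 mod 15 = 12.

x ≡ 42 (mod 90).


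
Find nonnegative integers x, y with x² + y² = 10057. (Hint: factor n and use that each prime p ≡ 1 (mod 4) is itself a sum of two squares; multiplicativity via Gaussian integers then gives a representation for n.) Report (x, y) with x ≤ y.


Step 1: Factor n = 10057 = 89 · 113.
Step 2: Check the mod-4 condition on each prime factor: 89 ≡ 1 (mod 4), exponent 1; 113 ≡ 1 (mod 4), exponent 1.
All primes ≡ 3 (mod 4) appear to even exponent (or don't appear), so by the two-squares theorem n IS expressible as a sum of two squares.
Step 3: Build a representation. Here n = 89 · 113 is a product of primes ≡ 1 (mod 4). Each prime p ≡ 1 (mod 4) is itself a sum of two squares; find a² by testing p − a² for a perfect square:
  89: 89 − 1² = 88, 89 − 2² = 85, 89 − 3² = 80, 89 − 4² = 73, 89 − 5² = 64 = 8² ⇒ 89 = 5² + 8².
  113: 113 − 1² = 112, 113 − 2² = 109, 113 − 3² = 104, 113 − 4² = 97, 113 − 5² = 88, 113 − 6² = 77, 113 − 7² = 64 = 8² ⇒ 113 = 7² + 8².
  Combine using the Brahmagupta–Fibonacci identity (a² + b²)(c² + d²) = (ac − bd)² + (ad + bc)² = (ac + bd)² + (ad − bc)²:
  89 · 113 = 10057: from (5² + 8²)(7² + 8²), take (5·7 − 8·8, 5·8 + 8·7) = (35 − 64, 40 + 56) = (-29, 96); dropping signs (only squares matter) gives (29, 96); check 29² + 96² = 841 + 9216 = 10057 ✓.
Step 4: Order so x ≤ y and verify: 29² + 96² = 841 + 9216 = 10057 = n. ✓

n = 10057 = 29² + 96² (one valid representation with x ≤ y).


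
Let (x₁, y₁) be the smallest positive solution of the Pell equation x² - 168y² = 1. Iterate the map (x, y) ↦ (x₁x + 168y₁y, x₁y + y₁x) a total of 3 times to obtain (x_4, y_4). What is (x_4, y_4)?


Step 1: Find the fundamental solution (x₁, y₁) of x² - 168y² = 1.
  Expand √168 as a continued fraction. a₀ = ⌊√168⌋ = 12; iterate m_{k+1} = d_k·a_k − m_k, d_{k+1} = (168 − m_{k+1}²)/d_k, a_{k+1} = ⌊(a₀ + m_{k+1})/d_{k+1}⌋ (starting m₀ = 0, d₀ = 1), with convergents p_k = a_k·p_{k-1} + p_{k-2}, q_k = a_k·q_{k-1} + q_{k-2} (p₋₁ = 1, q₋₁ = 0):
  k = 0: a₀ = 12; p₀/q₀ = 12/1; p₀² − 168·q₀² = 144 − 168 = -24.
  k = 1: m = 12, d = 24, a = ⌊(12 + 12)/24⌋ = 1; p/q = (1·12 + 1)/(1·1 + 0) = 13/1; p² − 168·q² = 169 − 168 = 1.
  The first convergent with p² − 168·q² = 1 gives the fundamental solution (x₁, y₁) = (13, 1).
Step 2: Apply the recurrence (x_{n+1}, y_{n+1}) = (x₁x_n + 168y₁y_n, x₁y_n + y₁x_n) repeatedly.
  From (x_1, y_1) = (13, 1): x_2 = 13·13 + 168·1·1 = 337; y_2 = 13·1 + 1·13 = 26.
  From (x_2, y_2) = (337, 26): x_3 = 13·337 + 168·1·26 = 8749; y_3 = 13·26 + 1·337 = 675.
  From (x_3, y_3) = (8749, 675): x_4 = 13·8749 + 168·1·675 = 227137; y_4 = 13·675 + 1·8749 = 17524.
Step 3: Verify x_4² - 168·y_4² = 51591216769 - 51591216768 = 1 (should be 1). ✓

(x_1, y_1) = (13, 1); (x_4, y_4) = (227137, 17524).


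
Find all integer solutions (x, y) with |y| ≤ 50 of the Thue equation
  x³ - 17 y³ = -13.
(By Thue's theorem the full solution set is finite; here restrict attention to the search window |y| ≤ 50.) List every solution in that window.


The equation is x³ - 17y³ = -13. For fixed y, x³ = 17·y³ − 13, so a solution requires the RHS to be a perfect cube.
Strategy: iterate y from -50 to 50, compute RHS = 17·y³ − 13, and check whether it is a (positive or negative) perfect cube.
Check small values of y:
  y = 0: RHS = -13 is not a perfect cube.
  y = 1: RHS = 4 is not a perfect cube.
  y = -1: RHS = -30 is not a perfect cube.
  y = 2: RHS = 123 is not a perfect cube.
  y = -2: RHS = -149 is not a perfect cube.
  y = 3: RHS = 446 is not a perfect cube.
  y = -3: RHS = -472 is not a perfect cube.
Continuing the search up to |y| = 50 finds no solutions either.
No (x, y) in the scanned range satisfies the equation.

No integer solutions with |y| ≤ 50.


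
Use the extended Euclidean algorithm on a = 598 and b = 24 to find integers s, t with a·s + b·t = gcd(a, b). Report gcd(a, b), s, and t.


Euclidean algorithm on (598, 24) — divide until remainder is 0:
  598 = 24 · 24 + 22
  24 = 1 · 22 + 2
  22 = 11 · 2 + 0
gcd(598, 24) = 2.
Track Bezout coefficients alongside the remainders: start with r₀ = 598 = a·1 + b·0 (s = 1, t = 0) and r₁ = 24 = a·0 + b·1 (s = 0, t = 1); each new remainder r_{k+1} = r_{k-1} − q_k·r_k inherits s_{k+1} = s_{k-1} − q_k·s_k, t_{k+1} = t_{k-1} − q_k·t_k, so r_k = a·s_k + b·t_k at every step:
  q = 24: r = 22, s = 1 − 24·0 = 1, t = 0 − 24·1 = -24  (check: 598·1 + 24·(-24) = 22)
  q = 1: r = 2, s = 0 − 1·1 = -1, t = 1 − 1·(-24) = 25  (check: 598·(-1) + 24·25 = 2)
The row with r = 2 (the gcd) gives the Bezout coefficients s = -1, t = 25.
Result: 598 · (-1) + 24 · (25) = 2.

gcd(598, 24) = 2; s = -1, t = 25 (check: 598·(-1) + 24·25 = 2).


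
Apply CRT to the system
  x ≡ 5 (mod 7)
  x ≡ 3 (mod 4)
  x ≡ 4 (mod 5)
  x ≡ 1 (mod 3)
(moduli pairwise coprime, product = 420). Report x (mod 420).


Product of moduli M = 7 · 4 · 5 · 3 = 420.
Merge one congruence at a time:
  Start: x ≡ 5 (mod 7).
  Combine with x ≡ 3 (mod 4); new modulus lcm = 28.
    Write x = 5 + 7·t and substitute into x ≡ 3 (mod 4): 7·t ≡ 3 − 5 = -2 (mod 4).
    Reduce coefficients mod 4: 3·t ≡ 2 (mod 4).
    The inverse of 3 mod 4 is 3 (since 3·3 = 9 = 2·4 + 1), so t ≡ 3·2 = 6 ≡ 2 (mod 4).
    Then x = 5 + 7·2 = 19, valid modulo lcm(7, 4) = 28: x ≡ 19 (mod 28).
  Combine with x ≡ 4 (mod 5); new modulus lcm = 140.
    Write x = 19 + 28·t and substitute into x ≡ 4 (mod 5): 28·t ≡ 4 − 19 = -15 (mod 5).
    Reduce coefficients mod 5: 3·t ≡ 0 (mod 5).
    The inverse of 3 mod 5 is 2 (since 3·2 = 6 = 1·5 + 1), so t ≡ 2·0 = 0 ≡ 0 (mod 5).
    Then x = 19 + 28·0 = 19, valid modulo lcm(28, 5) = 140: x ≡ 19 (mod 140).
  Combine with x ≡ 1 (mod 3); new modulus lcm = 420.
    Write x = 19 + 140·t and substitute into x ≡ 1 (mod 3): 140·t ≡ 1 − 19 = -18 (mod 3).
    Reduce coefficients mod 3: 2·t ≡ 0 (mod 3).
    The inverse of 2 mod 3 is 2 (since 2·2 = 4 = 1·3 + 1), so t ≡ 2·0 = 0 ≡ 0 (mod 3).
    Then x = 19 + 140·0 = 19, valid modulo lcm(140, 3) = 420: x ≡ 19 (mod 420).
Verify against each original: 19 mod 7 = 5, 19 mod 4 = 3, 19 mod 5 = 4, 19 mod 3 = 1.

x ≡ 19 (mod 420).


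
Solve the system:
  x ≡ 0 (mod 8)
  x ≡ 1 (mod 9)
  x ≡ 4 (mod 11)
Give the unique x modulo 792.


Moduli 8, 9, 11 are pairwise coprime; by CRT there is a unique solution modulo M = 8 · 9 · 11 = 792.
Solve pairwise, accumulating the modulus:
  Start with x ≡ 0 (mod 8).
  Combine with x ≡ 1 (mod 9): since gcd(8, 9) = 1, we get a unique residue mod 72.
    Write x = 0 + 8·t and substitute into x ≡ 1 (mod 9): 8·t ≡ 1 − 0 = 1 (mod 9).
    The inverse of 8 mod 9 is 8 (since 8·8 = 64 = 7·9 + 1), so t ≡ 8·1 = 8 ≡ 8 (mod 9).
    Then x = 0 + 8·8 = 64, valid modulo lcm(8, 9) = 72: x ≡ 64 (mod 72).
  Combine with x ≡ 4 (mod 11): since gcd(72, 11) = 1, we get a unique residue mod 792.
    Write x = 64 + 72·t and substitute into x ≡ 4 (mod 11): 72·t ≡ 4 − 64 = -60 (mod 11).
    Reduce coefficients mod 11: 6·t ≡ 6 (mod 11).
    The inverse of 6 mod 11 is 2 (since 6·2 = 12 = 1·11 + 1), so t ≡ 2·6 = 12 ≡ 1 (mod 11).
    Then x = 64 + 72·1 = 136, valid modulo lcm(72, 11) = 792: x ≡ 136 (mod 792).
Verify: 136 mod 8 = 0 ✓, 136 mod 9 = 1 ✓, 136 mod 11 = 4 ✓.

x ≡ 136 (mod 792).


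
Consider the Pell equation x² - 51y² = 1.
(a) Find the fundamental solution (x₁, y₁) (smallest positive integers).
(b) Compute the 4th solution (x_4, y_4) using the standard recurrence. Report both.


Step 1: Find the fundamental solution (x₁, y₁) of x² - 51y² = 1.
  Expand √51 as a continued fraction. a₀ = ⌊√51⌋ = 7; iterate m_{k+1} = d_k·a_k − m_k, d_{k+1} = (51 − m_{k+1}²)/d_k, a_{k+1} = ⌊(a₀ + m_{k+1})/d_{k+1}⌋ (starting m₀ = 0, d₀ = 1), with convergents p_k = a_k·p_{k-1} + p_{k-2}, q_k = a_k·q_{k-1} + q_{k-2} (p₋₁ = 1, q₋₁ = 0):
  k = 0: a₀ = 7; p₀/q₀ = 7/1; p₀² − 51·q₀² = 49 − 51 = -2.
  k = 1: m = 7, d = 2, a = ⌊(7 + 7)/2⌋ = 7; p/q = (7·7 + 1)/(7·1 + 0) = 50/7; p² − 51·q² = 2500 − 2499 = 1.
  The first convergent with p² − 51·q² = 1 gives the fundamental solution (x₁, y₁) = (50, 7).
Step 2: Apply the recurrence (x_{n+1}, y_{n+1}) = (x₁x_n + 51y₁y_n, x₁y_n + y₁x_n) repeatedly.
  From (x_1, y_1) = (50, 7): x_2 = 50·50 + 51·7·7 = 4999; y_2 = 50·7 + 7·50 = 700.
  From (x_2, y_2) = (4999, 700): x_3 = 50·4999 + 51·7·700 = 499850; y_3 = 50·700 + 7·4999 = 69993.
  From (x_3, y_3) = (499850, 69993): x_4 = 50·499850 + 51·7·69993 = 49980001; y_4 = 50·69993 + 7·499850 = 6998600.
Step 3: Verify x_4² - 51·y_4² = 2498000499960001 - 2498000499960000 = 1 (should be 1). ✓

(x_1, y_1) = (50, 7); (x_4, y_4) = (49980001, 6998600).


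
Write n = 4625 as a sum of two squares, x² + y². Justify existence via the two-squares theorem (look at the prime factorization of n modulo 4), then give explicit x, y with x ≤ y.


Step 1: Factor n = 4625 = 5^3 · 37.
Step 2: Check the mod-4 condition on each prime factor: 5 ≡ 1 (mod 4), exponent 3; 37 ≡ 1 (mod 4), exponent 1.
All primes ≡ 3 (mod 4) appear to even exponent (or don't appear), so by the two-squares theorem n IS expressible as a sum of two squares.
Step 3: Build a representation. Group n = k² · m with k = 5 and m = 5 · 37 = 185 (a product of primes ≡ 1 (mod 4)); a representation of m scales to one of n via (k·x)² + (k·y)² = k²(x² + y²). Each prime p ≡ 1 (mod 4) is itself a sum of two squares; find a² by testing p − a² for a perfect square:
  5: 5 − 1² = 4 = 2² ⇒ 5 = 1² + 2².
  37: 37 − 1² = 36 = 6² ⇒ 37 = 1² + 6².
  Combine using the Brahmagupta–Fibonacci identity (a² + b²)(c² + d²) = (ac − bd)² + (ad + bc)² = (ac + bd)² + (ad − bc)²:
  5 · 37 = 185: from (1² + 2²)(1² + 6²), take (1·1 − 2·6, 1·6 + 2·1) = (1 − 12, 6 + 2) = (-11, 8); dropping signs (only squares matter) gives (11, 8); check 11² + 8² = 121 + 64 = 185 ✓.
  Scale by k = 5: (5·11, 5·8) = (55, 40).
Step 4: Order so x ≤ y and verify: 40² + 55² = 1600 + 3025 = 4625 = n. ✓

n = 4625 = 40² + 55² (one valid representation with x ≤ y).


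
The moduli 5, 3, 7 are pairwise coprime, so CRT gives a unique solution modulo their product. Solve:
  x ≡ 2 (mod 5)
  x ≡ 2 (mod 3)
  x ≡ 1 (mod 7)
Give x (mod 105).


Moduli 5, 3, 7 are pairwise coprime; by CRT there is a unique solution modulo M = 5 · 3 · 7 = 105.
Solve pairwise, accumulating the modulus:
  Start with x ≡ 2 (mod 5).
  Combine with x ≡ 2 (mod 3): since gcd(5, 3) = 1, we get a unique residue mod 15.
    Write x = 2 + 5·t and substitute into x ≡ 2 (mod 3): 5·t ≡ 2 − 2 = 0 (mod 3).
    Reduce coefficients mod 3: 2·t ≡ 0 (mod 3).
    The inverse of 2 mod 3 is 2 (since 2·2 = 4 = 1·3 + 1), so t ≡ 2·0 = 0 ≡ 0 (mod 3).
    Then x = 2 + 5·0 = 2, valid modulo lcm(5, 3) = 15: x ≡ 2 (mod 15).
  Combine with x ≡ 1 (mod 7): since gcd(15, 7) = 1, we get a unique residue mod 105.
    Write x = 2 + 15·t and substitute into x ≡ 1 (mod 7): 15·t ≡ 1 − 2 = -1 (mod 7).
    Reduce coefficients mod 7: 1·t ≡ 6 (mod 7).
    So t ≡ 6 (mod 7).
    Then x = 2 + 15·6 = 92, valid modulo lcm(15, 7) = 105: x ≡ 92 (mod 105).
Verify: 92 mod 5 = 2 ✓, 92 mod 3 = 2 ✓, 92 mod 7 = 1 ✓.

x ≡ 92 (mod 105).


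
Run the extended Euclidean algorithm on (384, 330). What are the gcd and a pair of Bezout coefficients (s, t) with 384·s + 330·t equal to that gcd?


Euclidean algorithm on (384, 330) — divide until remainder is 0:
  384 = 1 · 330 + 54
  330 = 6 · 54 + 6
  54 = 9 · 6 + 0
gcd(384, 330) = 6.
Track Bezout coefficients alongside the remainders: start with r₀ = 384 = a·1 + b·0 (s = 1, t = 0) and r₁ = 330 = a·0 + b·1 (s = 0, t = 1); each new remainder r_{k+1} = r_{k-1} − q_k·r_k inherits s_{k+1} = s_{k-1} − q_k·s_k, t_{k+1} = t_{k-1} − q_k·t_k, so r_k = a·s_k + b·t_k at every step:
  q = 1: r = 54, s = 1 − 1·0 = 1, t = 0 − 1·1 = -1  (check: 384·1 + 330·(-1) = 54)
  q = 6: r = 6, s = 0 − 6·1 = -6, t = 1 − 6·(-1) = 7  (check: 384·(-6) + 330·7 = 6)
The row with r = 6 (the gcd) gives the Bezout coefficients s = -6, t = 7.
Result: 384 · (-6) + 330 · (7) = 6.

gcd(384, 330) = 6; s = -6, t = 7 (check: 384·(-6) + 330·7 = 6).


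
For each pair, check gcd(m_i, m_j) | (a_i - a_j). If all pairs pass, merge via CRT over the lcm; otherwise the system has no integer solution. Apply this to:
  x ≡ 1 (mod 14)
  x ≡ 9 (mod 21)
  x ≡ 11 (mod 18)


Moduli 14, 21, 18 are not pairwise coprime, so CRT works modulo lcm(m_i) when all pairwise compatibility conditions hold.
Pairwise compatibility: gcd(m_i, m_j) must divide a_i - a_j for every pair.
Merge one congruence at a time:
  Start: x ≡ 1 (mod 14).
  Combine with x ≡ 9 (mod 21): gcd(14, 21) = 7, and 9 - 1 = 8 is NOT divisible by 7.
    ⇒ system is inconsistent (no integer solution).

No solution (the system is inconsistent).


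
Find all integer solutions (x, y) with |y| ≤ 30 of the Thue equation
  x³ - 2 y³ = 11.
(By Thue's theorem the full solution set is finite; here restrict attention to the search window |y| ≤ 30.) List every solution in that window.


The equation is x³ - 2y³ = 11. For fixed y, x³ = 2·y³ + 11, so a solution requires the RHS to be a perfect cube.
Strategy: iterate y from -30 to 30, compute RHS = 2·y³ + 11, and check whether it is a (positive or negative) perfect cube.
Check small values of y:
  y = 0: RHS = 11 is not a perfect cube.
  y = 1: RHS = 13 is not a perfect cube.
  y = -1: RHS = 9 is not a perfect cube.
  y = 2: RHS = 27 = (3)³ ⇒ x = 3 works.
  y = -2: RHS = -5 is not a perfect cube.
  y = 3: RHS = 65 is not a perfect cube.
  y = -3: RHS = -43 is not a perfect cube.
Continuing the search up to |y| = 30 finds no further solutions beyond those listed.
Collected solutions: (3, 2).

Solutions (with |y| ≤ 30): (3, 2).


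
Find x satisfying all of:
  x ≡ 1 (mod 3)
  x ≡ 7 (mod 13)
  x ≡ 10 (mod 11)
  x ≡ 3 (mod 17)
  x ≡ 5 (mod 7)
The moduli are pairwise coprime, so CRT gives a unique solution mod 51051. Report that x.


Product of moduli M = 3 · 13 · 11 · 17 · 7 = 51051.
Merge one congruence at a time:
  Start: x ≡ 1 (mod 3).
  Combine with x ≡ 7 (mod 13); new modulus lcm = 39.
    Write x = 1 + 3·t and substitute into x ≡ 7 (mod 13): 3·t ≡ 7 − 1 = 6 (mod 13).
    The inverse of 3 mod 13 is 9 (since 3·9 = 27 = 2·13 + 1), so t ≡ 9·6 = 54 ≡ 2 (mod 13).
    Then x = 1 + 3·2 = 7, valid modulo lcm(3, 13) = 39: x ≡ 7 (mod 39).
  Combine with x ≡ 10 (mod 11); new modulus lcm = 429.
    Write x = 7 + 39·t and substitute into x ≡ 10 (mod 11): 39·t ≡ 10 − 7 = 3 (mod 11).
    Reduce coefficients mod 11: 6·t ≡ 3 (mod 11).
    The inverse of 6 mod 11 is 2 (since 6·2 = 12 = 1·11 + 1), so t ≡ 2·3 = 6 ≡ 6 (mod 11).
    Then x = 7 + 39·6 = 241, valid modulo lcm(39, 11) = 429: x ≡ 241 (mod 429).
  Combine with x ≡ 3 (mod 17); new modulus lcm = 7293.
    Write x = 241 + 429·t and substitute into x ≡ 3 (mod 17): 429·t ≡ 3 − 241 = -238 (mod 17).
    Reduce coefficients mod 17: 4·t ≡ 0 (mod 17).
    The inverse of 4 mod 17 is 13 (since 4·13 = 52 = 3·17 + 1), so t ≡ 13·0 = 0 ≡ 0 (mod 17).
    Then x = 241 + 429·0 = 241, valid modulo lcm(429, 17) = 7293: x ≡ 241 (mod 7293).
  Combine with x ≡ 5 (mod 7); new modulus lcm = 51051.
    Write x = 241 + 7293·t and substitute into x ≡ 5 (mod 7): 7293·t ≡ 5 − 241 = -236 (mod 7).
    Reduce coefficients mod 7: 6·t ≡ 2 (mod 7).
    The inverse of 6 mod 7 is 6 (since 6·6 = 36 = 5·7 + 1), so t ≡ 6·2 = 12 ≡ 5 (mod 7).
    Then x = 241 + 7293·5 = 36706, valid modulo lcm(7293, 7) = 51051: x ≡ 36706 (mod 51051).
Verify against each original: 36706 mod 3 = 1, 36706 mod 13 = 7, 36706 mod 11 = 10, 36706 mod 17 = 3, 36706 mod 7 = 5.

x ≡ 36706 (mod 51051).


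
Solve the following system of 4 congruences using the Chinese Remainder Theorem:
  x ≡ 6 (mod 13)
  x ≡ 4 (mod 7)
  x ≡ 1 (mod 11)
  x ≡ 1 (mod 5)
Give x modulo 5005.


Product of moduli M = 13 · 7 · 11 · 5 = 5005.
Merge one congruence at a time:
  Start: x ≡ 6 (mod 13).
  Combine with x ≡ 4 (mod 7); new modulus lcm = 91.
    Write x = 6 + 13·t and substitute into x ≡ 4 (mod 7): 13·t ≡ 4 − 6 = -2 (mod 7).
    Reduce coefficients mod 7: 6·t ≡ 5 (mod 7).
    The inverse of 6 mod 7 is 6 (since 6·6 = 36 = 5·7 + 1), so t ≡ 6·5 = 30 ≡ 2 (mod 7).
    Then x = 6 + 13·2 = 32, valid modulo lcm(13, 7) = 91: x ≡ 32 (mod 91).
  Combine with x ≡ 1 (mod 11); new modulus lcm = 1001.
    Write x = 32 + 91·t and substitute into x ≡ 1 (mod 11): 91·t ≡ 1 − 32 = -31 (mod 11).
    Reduce coefficients mod 11: 3·t ≡ 2 (mod 11).
    The inverse of 3 mod 11 is 4 (since 3·4 = 12 = 1·11 + 1), so t ≡ 4·2 = 8 ≡ 8 (mod 11).
    Then x = 32 + 91·8 = 760, valid modulo lcm(91, 11) = 1001: x ≡ 760 (mod 1001).
  Combine with x ≡ 1 (mod 5); new modulus lcm = 5005.
    Write x = 760 + 1001·t and substitute into x ≡ 1 (mod 5): 1001·t ≡ 1 − 760 = -759 (mod 5).
    Reduce coefficients mod 5: 1·t ≡ 1 (mod 5).
    So t ≡ 1 (mod 5).
    Then x = 760 + 1001·1 = 1761, valid modulo lcm(1001, 5) = 5005: x ≡ 1761 (mod 5005).
Verify against each original: 1761 mod 13 = 6, 1761 mod 7 = 4, 1761 mod 11 = 1, 1761 mod 5 = 1.

x ≡ 1761 (mod 5005).


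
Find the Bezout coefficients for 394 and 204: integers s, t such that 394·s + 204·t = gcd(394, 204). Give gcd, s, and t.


Euclidean algorithm on (394, 204) — divide until remainder is 0:
  394 = 1 · 204 + 190
  204 = 1 · 190 + 14
  190 = 13 · 14 + 8
  14 = 1 · 8 + 6
  8 = 1 · 6 + 2
  6 = 3 · 2 + 0
gcd(394, 204) = 2.
Track Bezout coefficients alongside the remainders: start with r₀ = 394 = a·1 + b·0 (s = 1, t = 0) and r₁ = 204 = a·0 + b·1 (s = 0, t = 1); each new remainder r_{k+1} = r_{k-1} − q_k·r_k inherits s_{k+1} = s_{k-1} − q_k·s_k, t_{k+1} = t_{k-1} − q_k·t_k, so r_k = a·s_k + b·t_k at every step:
  q = 1: r = 190, s = 1 − 1·0 = 1, t = 0 − 1·1 = -1  (check: 394·1 + 204·(-1) = 190)
  q = 1: r = 14, s = 0 − 1·1 = -1, t = 1 − 1·(-1) = 2  (check: 394·(-1) + 204·2 = 14)
  q = 13: r = 8, s = 1 − 13·(-1) = 14, t = -1 − 13·2 = -27  (check: 394·14 + 204·(-27) = 8)
  q = 1: r = 6, s = -1 − 1·14 = -15, t = 2 − 1·(-27) = 29  (check: 394·(-15) + 204·29 = 6)
  q = 1: r = 2, s = 14 − 1·(-15) = 29, t = -27 − 1·29 = -56  (check: 394·29 + 204·(-56) = 2)
The row with r = 2 (the gcd) gives the Bezout coefficients s = 29, t = -56.
Result: 394 · (29) + 204 · (-56) = 2.

gcd(394, 204) = 2; s = 29, t = -56 (check: 394·29 + 204·(-56) = 2).
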